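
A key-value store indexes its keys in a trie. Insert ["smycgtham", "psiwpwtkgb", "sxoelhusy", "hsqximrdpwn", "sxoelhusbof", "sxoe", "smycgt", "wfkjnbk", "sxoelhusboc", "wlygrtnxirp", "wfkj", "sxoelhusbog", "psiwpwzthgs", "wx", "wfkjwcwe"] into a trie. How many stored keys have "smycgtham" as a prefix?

Filter for entries beginning with "smycgtham":
Words under "smycgtham": smycgtham
Count: 1

1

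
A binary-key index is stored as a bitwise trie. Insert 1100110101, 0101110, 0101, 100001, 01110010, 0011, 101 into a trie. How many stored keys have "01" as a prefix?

Walk to "01"; the words in its subtree are exactly those with that prefix.
Words under "01": 0101, 0101110, 01110010
Count: 3

3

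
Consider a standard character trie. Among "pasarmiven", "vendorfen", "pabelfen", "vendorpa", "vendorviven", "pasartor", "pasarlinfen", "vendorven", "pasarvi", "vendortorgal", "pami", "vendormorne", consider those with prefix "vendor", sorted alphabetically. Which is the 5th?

DFS of the "vendor" subtree visits, in order: "vendorfen", "vendormorne", "vendorpa", "vendortorgal", "vendorven", "vendorviven"
The 5th is vendorven.

vendorven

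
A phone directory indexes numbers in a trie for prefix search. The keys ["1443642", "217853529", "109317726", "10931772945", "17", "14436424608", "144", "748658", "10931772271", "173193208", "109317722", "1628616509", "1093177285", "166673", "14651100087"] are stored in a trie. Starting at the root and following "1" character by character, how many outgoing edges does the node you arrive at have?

The children of the "1" node are the distinct next characters among strings starting with "1".
Characters that immediately follow "1" among the stored strings: {0, 4, 6, 7}.
That node has 4 child edges.

4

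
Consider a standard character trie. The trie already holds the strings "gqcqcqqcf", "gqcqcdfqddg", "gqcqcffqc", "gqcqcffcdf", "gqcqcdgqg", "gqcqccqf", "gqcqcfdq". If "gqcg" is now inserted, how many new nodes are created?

The longest prefix of "gqcg" already in the trie is "gqc" (length 3).
New nodes needed: |"gqcg"| − 3 = 4 − 3 = 1.

1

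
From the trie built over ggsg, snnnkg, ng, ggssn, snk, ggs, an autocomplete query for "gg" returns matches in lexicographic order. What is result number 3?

Words with prefix "gg", in lexicographic order: "ggs", "ggsg", "ggssn"
Position 3: ggssn

ggssn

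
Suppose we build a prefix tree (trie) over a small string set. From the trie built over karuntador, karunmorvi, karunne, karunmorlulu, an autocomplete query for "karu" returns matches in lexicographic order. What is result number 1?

Filter for "karu…" and sort: "karunmorlulu", "karunmorvi", "karunne", "karuntador"
Position 1: karunmorlulu

karunmorlulu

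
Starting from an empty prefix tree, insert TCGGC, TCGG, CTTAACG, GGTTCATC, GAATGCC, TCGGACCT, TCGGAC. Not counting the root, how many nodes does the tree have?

For each word, the new-node count is its length minus the longest prefix already in the trie:
  "TCGGC" → 5 new (T, C, G, G, C)
  "TCGG" → prefix "TCGG" already present; 0 new (none)
  "CTTAACG" → 7 new (C, T, T, A, A, C, G)
  "GGTTCATC" → 8 new (G, G, T, T, C, A, T, C)
  "GAATGCC" → prefix "G" already present; 6 new (A, A, T, G, C, C)
  "TCGGACCT" → prefix "TCGG" already present; 4 new (A, C, C, T)
  "TCGGAC" → prefix "TCGGAC" already present; 0 new (none)
Total nodes = 5 + 0 + 7 + 8 + 6 + 4 + 0 = 30

30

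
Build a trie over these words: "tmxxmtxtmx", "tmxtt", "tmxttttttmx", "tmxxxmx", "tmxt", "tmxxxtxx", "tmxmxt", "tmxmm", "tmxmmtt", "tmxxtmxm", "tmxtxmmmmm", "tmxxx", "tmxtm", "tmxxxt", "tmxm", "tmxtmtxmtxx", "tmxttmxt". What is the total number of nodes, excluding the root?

50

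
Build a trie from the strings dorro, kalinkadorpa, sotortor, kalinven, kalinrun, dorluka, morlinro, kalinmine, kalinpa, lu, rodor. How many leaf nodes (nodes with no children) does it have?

11

Leaves are exactly the stored words that no other stored word extends.
Those words: "dorluka", "dorro", "kalinkadorpa", "kalinmine", "kalinpa", "kalinrun", "kalinven", "lu", "morlinro", "rodor", "sotortor"
Leaf count: 11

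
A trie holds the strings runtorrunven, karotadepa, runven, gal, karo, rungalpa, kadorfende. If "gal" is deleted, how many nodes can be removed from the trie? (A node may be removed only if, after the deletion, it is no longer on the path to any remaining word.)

3

After clearing the end-marker at "gal", prune upward until reaching a node still needed by another word.
No other word shares any prefix with "gal", so all 3 of its nodes go.
Nodes removed: 3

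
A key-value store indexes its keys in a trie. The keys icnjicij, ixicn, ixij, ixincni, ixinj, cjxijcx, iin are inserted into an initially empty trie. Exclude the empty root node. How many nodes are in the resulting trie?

27

Insert word by word; a character creates a node only if that edge doesn't already exist:
  "icnjicij" → 8 new (i, c, n, j, i, c, i, j)
  "ixicn" → prefix "i" already present; 4 new (x, i, c, n)
  "ixij" → prefix "ixi" already present; 1 new (j)
  "ixincni" → prefix "ixi" already present; 4 new (n, c, n, i)
  "ixinj" → prefix "ixin" already present; 1 new (j)
  "cjxijcx" → 7 new (c, j, x, i, j, c, x)
  "iin" → prefix "i" already present; 2 new (i, n)
Total nodes = 8 + 4 + 1 + 4 + 1 + 7 + 2 = 27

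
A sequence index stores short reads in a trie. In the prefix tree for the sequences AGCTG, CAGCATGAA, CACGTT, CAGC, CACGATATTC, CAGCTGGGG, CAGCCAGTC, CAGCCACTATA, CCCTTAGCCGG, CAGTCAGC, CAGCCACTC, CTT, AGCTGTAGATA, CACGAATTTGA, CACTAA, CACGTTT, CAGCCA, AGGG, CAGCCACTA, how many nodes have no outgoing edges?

Leaves are exactly the stored words that no other stored word extends.
Those words: "AGCTGTAGATA", "AGGG", "CACGAATTTGA", "CACGATATTC", "CACGTTT", "CACTAA", "CAGCATGAA", "CAGCCACTATA", "CAGCCACTC", "CAGCCAGTC", "CAGCTGGGG", "CAGTCAGC", "CCCTTAGCCGG", "CTT"
Leaf count: 14

14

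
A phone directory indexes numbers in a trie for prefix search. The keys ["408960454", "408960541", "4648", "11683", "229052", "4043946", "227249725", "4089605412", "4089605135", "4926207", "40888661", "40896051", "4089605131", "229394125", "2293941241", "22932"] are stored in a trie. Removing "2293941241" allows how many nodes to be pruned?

A node on "2293941241"'s path can go only if nothing else ends at it or branches off below it.
The suffix "41" (2 nodes) is used only by "2293941241"; the node for "22939412" still has the child "5", so pruning stops there.
Nodes removed: 2

2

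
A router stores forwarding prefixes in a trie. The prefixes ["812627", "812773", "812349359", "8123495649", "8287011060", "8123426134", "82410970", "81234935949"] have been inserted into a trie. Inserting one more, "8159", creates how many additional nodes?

Walking "8159" from the root, the first 2 characters ("81") follow existing edges; "5" is the first miss.
New nodes needed: |"8159"| − 2 = 4 − 2 = 2.

2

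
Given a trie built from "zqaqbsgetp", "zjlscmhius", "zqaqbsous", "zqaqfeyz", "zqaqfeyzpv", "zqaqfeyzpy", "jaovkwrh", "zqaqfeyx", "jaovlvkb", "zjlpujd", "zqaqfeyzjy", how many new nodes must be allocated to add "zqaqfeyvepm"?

Walking "zqaqfeyvepm" from the root, the first 7 characters ("zqaqfey") follow existing edges; "v" is the first miss.
Each of the 4 remaining characters creates one node.

4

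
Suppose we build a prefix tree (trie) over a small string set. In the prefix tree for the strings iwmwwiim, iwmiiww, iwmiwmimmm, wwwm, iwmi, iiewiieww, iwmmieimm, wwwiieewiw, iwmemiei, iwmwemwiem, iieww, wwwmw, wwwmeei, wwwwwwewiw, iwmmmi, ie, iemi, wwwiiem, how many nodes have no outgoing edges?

A leaf is a node with no children — equivalently, the end of a word that is not a proper prefix of any other stored word.
Those words: "iemi", "iiewiieww", "iieww", "iwmemiei", "iwmiiww", "iwmiwmimmm", "iwmmieimm", "iwmmmi", "iwmwemwiem", "iwmwwiim", "wwwiieewiw", "wwwiiem", "wwwmeei", "wwwmw", "wwwwwwewiw"
Leaf count: 15

15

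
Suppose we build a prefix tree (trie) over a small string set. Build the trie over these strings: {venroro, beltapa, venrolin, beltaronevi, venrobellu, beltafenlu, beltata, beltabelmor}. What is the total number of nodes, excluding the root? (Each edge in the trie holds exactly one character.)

Count nodes per top-level branch (shared prefixes stored once):
  'b'-branch (beltabelmor, beltafenlu, beltapa, beltaronevi, beltata): 26 nodes
  'v'-branch (venrobellu, venrolin, venroro): 15 nodes
Sum: 41

41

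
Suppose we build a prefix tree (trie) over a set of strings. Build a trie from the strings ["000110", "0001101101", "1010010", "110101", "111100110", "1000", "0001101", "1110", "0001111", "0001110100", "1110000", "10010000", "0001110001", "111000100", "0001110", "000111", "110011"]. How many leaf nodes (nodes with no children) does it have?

12

Leaves are exactly the stored words that no other stored word extends.
Those words: "0001101101", "0001110001", "0001110100", "0001111", "1000", "10010000", "1010010", "110011", "110101", "1110000", "111000100", "111100110"
Leaf count: 12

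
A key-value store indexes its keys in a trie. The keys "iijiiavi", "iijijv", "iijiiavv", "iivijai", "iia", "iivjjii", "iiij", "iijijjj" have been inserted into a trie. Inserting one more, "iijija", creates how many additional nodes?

1

The longest prefix of "iijija" already in the trie is "iijij" (length 5).
So 6 − 5 = 1 new nodes.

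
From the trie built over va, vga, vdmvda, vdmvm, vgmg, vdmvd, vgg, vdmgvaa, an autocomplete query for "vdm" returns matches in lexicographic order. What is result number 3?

vdmvda

DFS of the "vdm" subtree visits, in order: "vdmgvaa", "vdmvd", "vdmvda", "vdmvm"
Position 3: vdmvda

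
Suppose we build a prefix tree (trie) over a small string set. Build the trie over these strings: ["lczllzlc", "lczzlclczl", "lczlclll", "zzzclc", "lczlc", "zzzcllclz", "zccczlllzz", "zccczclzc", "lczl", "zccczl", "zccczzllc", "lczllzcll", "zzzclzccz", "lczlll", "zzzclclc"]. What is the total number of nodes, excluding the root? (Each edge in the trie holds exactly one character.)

56

Insert word by word; a character creates a node only if that edge doesn't already exist:
  "lczllzlc" → 8 new (l, c, z, l, l, z, l, c)
  "lczzlclczl" → prefix "lcz" already present; 7 new (z, l, c, l, c, z, l)
  "lczlclll" → prefix "lczl" already present; 4 new (c, l, l, l)
  "zzzclc" → 6 new (z, z, z, c, l, c)
  "lczlc" → prefix "lczlc" already present; 0 new (none)
  "zzzcllclz" → prefix "zzzcl" already present; 4 new (l, c, l, z)
  "zccczlllzz" → prefix "z" already present; 9 new (c, c, c, z, l, l, l, z, z)
  "zccczclzc" → prefix "zcccz" already present; 4 new (c, l, z, c)
  "lczl" → prefix "lczl" already present; 0 new (none)
  "zccczl" → prefix "zccczl" already present; 0 new (none)
  "zccczzllc" → prefix "zcccz" already present; 4 new (z, l, l, c)
  "lczllzcll" → prefix "lczllz" already present; 3 new (c, l, l)
  "zzzclzccz" → prefix "zzzcl" already present; 4 new (z, c, c, z)
  "lczlll" → prefix "lczll" already present; 1 new (l)
  "zzzclclc" → prefix "zzzclc" already present; 2 new (l, c)
Total nodes = 8 + 7 + 4 + 6 + 0 + 4 + 9 + 4 + 0 + 0 + 4 + 3 + 4 + 1 + 2 = 56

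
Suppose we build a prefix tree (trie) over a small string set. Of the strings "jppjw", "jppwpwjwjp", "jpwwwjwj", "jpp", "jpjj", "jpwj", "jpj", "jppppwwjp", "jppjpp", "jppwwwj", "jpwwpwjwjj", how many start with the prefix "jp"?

Filter for entries beginning with "jp":
Matches: "jpj", "jpjj", "jpp", "jppjpp", "jppjw", "jppppwwjp", "jppwpwjwjp", "jppwwwj", "jpwj", "jpwwpwjwjj", "jpwwwjwj"
Count: 11

11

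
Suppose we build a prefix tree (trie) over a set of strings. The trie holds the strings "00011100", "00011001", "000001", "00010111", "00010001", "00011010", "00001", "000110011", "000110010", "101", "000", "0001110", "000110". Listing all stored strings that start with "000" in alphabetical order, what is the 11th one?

0001110

DFS of the "000" subtree visits, in order: "000", "000001", "00001", "00010001", "00010111", "000110", "00011001", "000110010", "000110011", "00011010", "0001110", "00011100"
The 11th is 0001110.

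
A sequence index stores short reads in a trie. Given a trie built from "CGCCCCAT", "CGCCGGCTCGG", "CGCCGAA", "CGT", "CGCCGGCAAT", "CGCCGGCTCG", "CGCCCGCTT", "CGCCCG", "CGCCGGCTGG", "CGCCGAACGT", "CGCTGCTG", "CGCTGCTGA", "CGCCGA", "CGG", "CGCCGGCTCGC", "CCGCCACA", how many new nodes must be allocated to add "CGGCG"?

2

Walking "CGGCG" from the root, the first 3 characters ("CGG") follow existing edges; "C" is the first miss.
So 5 − 3 = 2 new nodes.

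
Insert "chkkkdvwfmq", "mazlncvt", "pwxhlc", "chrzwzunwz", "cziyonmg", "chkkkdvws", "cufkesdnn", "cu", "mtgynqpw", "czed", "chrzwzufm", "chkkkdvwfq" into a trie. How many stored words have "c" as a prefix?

9

Traverse to the node for "c", then collect every word in that subtree.
Matches: "chkkkdvwfmq", "chkkkdvwfq", "chkkkdvws", "chrzwzufm", "chrzwzunwz", "cu", "cufkesdnn", "czed", "cziyonmg"
Count: 9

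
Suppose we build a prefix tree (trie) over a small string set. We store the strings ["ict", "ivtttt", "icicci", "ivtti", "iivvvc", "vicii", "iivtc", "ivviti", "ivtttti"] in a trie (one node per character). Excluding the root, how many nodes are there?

30

For each word, the new-node count is its length minus the longest prefix already in the trie:
  "ict" → 3 new (i, c, t)
  "ivtttt" → prefix "i" already present; 5 new (v, t, t, t, t)
  "icicci" → prefix "ic" already present; 4 new (i, c, c, i)
  "ivtti" → prefix "ivtt" already present; 1 new (i)
  "iivvvc" → prefix "i" already present; 5 new (i, v, v, v, c)
  "vicii" → 5 new (v, i, c, i, i)
  "iivtc" → prefix "iiv" already present; 2 new (t, c)
  "ivviti" → prefix "iv" already present; 4 new (v, i, t, i)
  "ivtttti" → prefix "ivtttt" already present; 1 new (i)
Total nodes = 3 + 5 + 4 + 1 + 5 + 5 + 2 + 4 + 1 = 30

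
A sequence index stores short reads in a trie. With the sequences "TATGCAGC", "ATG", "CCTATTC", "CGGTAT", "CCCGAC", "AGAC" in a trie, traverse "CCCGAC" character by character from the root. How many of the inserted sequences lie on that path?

Traverse "CCCGAC" character by character; count nodes along the way that are marked as word ends.
Prefixes of the query that are stored words: "CCCGAC"
Count: 1

1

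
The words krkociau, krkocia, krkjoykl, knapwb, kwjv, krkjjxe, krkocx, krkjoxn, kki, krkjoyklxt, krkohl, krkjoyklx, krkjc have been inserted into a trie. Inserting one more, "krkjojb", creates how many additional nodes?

2

"krkjo" is already a path in the trie; the remaining "jb" must be added.
New nodes needed: |"krkjojb"| − 5 = 7 − 5 = 2.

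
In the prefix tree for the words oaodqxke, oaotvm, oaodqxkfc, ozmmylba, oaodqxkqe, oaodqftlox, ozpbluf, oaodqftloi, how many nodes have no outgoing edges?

A leaf is a node with no children — equivalently, the end of a word that is not a proper prefix of any other stored word.
Those words: "oaodqftloi", "oaodqftlox", "oaodqxke", "oaodqxkfc", "oaodqxkqe", "oaotvm", "ozmmylba", "ozpbluf"
Leaf count: 8

8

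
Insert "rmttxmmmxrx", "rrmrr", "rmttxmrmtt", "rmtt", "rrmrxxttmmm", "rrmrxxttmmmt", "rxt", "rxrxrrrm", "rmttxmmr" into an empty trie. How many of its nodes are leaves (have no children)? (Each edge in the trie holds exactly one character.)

Leaves are exactly the stored words that no other stored word extends.
Those words: "rmttxmmmxrx", "rmttxmmr", "rmttxmrmtt", "rrmrr", "rrmrxxttmmmt", "rxrxrrrm", "rxt"
Leaf count: 7

7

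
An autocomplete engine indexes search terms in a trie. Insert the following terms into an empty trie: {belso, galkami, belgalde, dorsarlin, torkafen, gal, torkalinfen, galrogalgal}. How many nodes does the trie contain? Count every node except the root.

48

Count nodes per top-level branch (shared prefixes stored once):
  'b'-branch (belgalde, belso): 10 nodes
  'd'-branch (dorsarlin): 9 nodes
  'g'-branch (gal, galkami, galrogalgal): 15 nodes
  't'-branch (torkafen, torkalinfen): 14 nodes
Sum: 48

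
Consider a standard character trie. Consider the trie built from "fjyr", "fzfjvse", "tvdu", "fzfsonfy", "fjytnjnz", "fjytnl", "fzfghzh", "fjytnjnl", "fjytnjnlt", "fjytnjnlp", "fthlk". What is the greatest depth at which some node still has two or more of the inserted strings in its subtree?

8

The deepest shared node is where two words last agree before diverging.
e.g. "fjytnjnl" and "fjytnjnlp" share the prefix "fjytnjnl" of length 8; no pair shares a longer one.
Longest shared-prefix length: 8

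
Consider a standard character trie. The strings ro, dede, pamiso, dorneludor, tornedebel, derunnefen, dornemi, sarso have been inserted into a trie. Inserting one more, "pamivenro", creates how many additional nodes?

5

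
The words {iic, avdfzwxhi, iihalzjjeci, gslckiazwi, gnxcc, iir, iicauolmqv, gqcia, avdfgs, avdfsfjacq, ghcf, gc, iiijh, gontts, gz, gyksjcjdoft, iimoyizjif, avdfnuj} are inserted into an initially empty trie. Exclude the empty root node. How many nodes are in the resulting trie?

Insert word by word; a character creates a node only if that edge doesn't already exist:
  "iic" → 3 new (i, i, c)
  "avdfzwxhi" → 9 new (a, v, d, f, z, w, x, h, i)
  "iihalzjjeci" → prefix "ii" already present; 9 new (h, a, l, z, j, j, e, c, i)
  "gslckiazwi" → 10 new (g, s, l, c, k, i, a, z, w, i)
  "gnxcc" → prefix "g" already present; 4 new (n, x, c, c)
  "iir" → prefix "ii" already present; 1 new (r)
  "iicauolmqv" → prefix "iic" already present; 7 new (a, u, o, l, m, q, v)
  "gqcia" → prefix "g" already present; 4 new (q, c, i, a)
  "avdfgs" → prefix "avdf" already present; 2 new (g, s)
  "avdfsfjacq" → prefix "avdf" already present; 6 new (s, f, j, a, c, q)
  "ghcf" → prefix "g" already present; 3 new (h, c, f)
  "gc" → prefix "g" already present; 1 new (c)
  "iiijh" → prefix "ii" already present; 3 new (i, j, h)
  "gontts" → prefix "g" already present; 5 new (o, n, t, t, s)
  "gz" → prefix "g" already present; 1 new (z)
  "gyksjcjdoft" → prefix "g" already present; 10 new (y, k, s, j, c, j, d, o, f, t)
  "iimoyizjif" → prefix "ii" already present; 8 new (m, o, y, i, z, j, i, f)
  "avdfnuj" → prefix "avdf" already present; 3 new (n, u, j)
Total nodes = 3 + 9 + 9 + 10 + 4 + 1 + 7 + 4 + 2 + 6 + 3 + 1 + 3 + 5 + 1 + 10 + 8 + 3 = 89

89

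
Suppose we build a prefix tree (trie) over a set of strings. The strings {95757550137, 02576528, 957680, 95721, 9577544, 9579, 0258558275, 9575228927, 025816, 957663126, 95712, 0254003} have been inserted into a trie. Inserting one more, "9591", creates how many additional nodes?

Walking "9591" from the root, the first 2 characters ("95") follow existing edges; "9" is the first miss.
Each of the 2 remaining characters creates one node.

2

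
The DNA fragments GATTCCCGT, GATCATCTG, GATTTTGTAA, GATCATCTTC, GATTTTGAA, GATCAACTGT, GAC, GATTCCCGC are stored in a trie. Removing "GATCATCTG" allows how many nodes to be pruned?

1

Walk "GATCATCTG" from the leaf back toward the root, removing each node that no remaining word uses.
The suffix "G" (1 node) is used only by "GATCATCTG"; the node for "GATCATCT" still has the child "T", so pruning stops there.
Nodes removed: 1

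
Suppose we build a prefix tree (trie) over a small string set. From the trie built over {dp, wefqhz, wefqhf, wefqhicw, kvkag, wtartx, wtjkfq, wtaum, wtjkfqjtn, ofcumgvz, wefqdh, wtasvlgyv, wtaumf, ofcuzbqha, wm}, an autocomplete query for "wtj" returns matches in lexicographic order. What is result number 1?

Filter for "wtj…" and sort: "wtjkfq", "wtjkfqjtn"
Position 1: wtjkfq

wtjkfq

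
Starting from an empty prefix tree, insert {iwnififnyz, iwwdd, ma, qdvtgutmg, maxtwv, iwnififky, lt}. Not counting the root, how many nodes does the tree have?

Trie structure (* marks end of a word):
(root)
├─ i
│  └─ w
│     ├─ n
│     │  └─ i
│     │     └─ f
│     │        └─ i
│     │           └─ f
│     │              ├─ k
│     │              │  └─ y *
│     │              └─ n
│     │                 └─ y
│     │                    └─ z *
│     └─ w
│        └─ d
│           └─ d *
├─ l
│  └─ t *
├─ m
│  └─ a *
│     └─ x
│        └─ t
│           └─ w
│              └─ v *
└─ q
   └─ d
      └─ v
         └─ t
            └─ g
               └─ u
                  └─ t
                     └─ m
                        └─ g *
Counting every labelled node above: 32.

32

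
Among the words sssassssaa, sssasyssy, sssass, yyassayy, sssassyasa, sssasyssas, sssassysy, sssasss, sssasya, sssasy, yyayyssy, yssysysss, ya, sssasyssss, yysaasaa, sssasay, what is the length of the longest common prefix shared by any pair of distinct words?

Look for the deepest trie node that still has at least two words in its subtree.
e.g. "sssasyssas" and "sssasyssss" share the prefix "sssasyss" of length 8; no pair shares a longer one.
Longest shared-prefix length: 8

8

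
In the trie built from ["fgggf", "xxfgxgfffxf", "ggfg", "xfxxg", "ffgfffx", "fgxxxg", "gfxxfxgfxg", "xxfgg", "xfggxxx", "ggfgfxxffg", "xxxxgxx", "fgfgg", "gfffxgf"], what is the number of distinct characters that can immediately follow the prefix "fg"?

3

The children of the "fg" node are the distinct next characters among strings starting with "fg".
Characters that immediately follow "fg" among the stored strings: {f, g, x}.
That node has 3 child edges.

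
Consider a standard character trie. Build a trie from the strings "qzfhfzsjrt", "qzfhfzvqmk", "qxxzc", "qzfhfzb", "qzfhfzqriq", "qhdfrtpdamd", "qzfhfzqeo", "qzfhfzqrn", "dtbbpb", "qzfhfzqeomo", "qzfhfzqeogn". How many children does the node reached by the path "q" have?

3

The children of the "q" node are the distinct next characters among strings starting with "q".
Characters that immediately follow "q" among the stored strings: {h, x, z}.
That node has 3 child edges.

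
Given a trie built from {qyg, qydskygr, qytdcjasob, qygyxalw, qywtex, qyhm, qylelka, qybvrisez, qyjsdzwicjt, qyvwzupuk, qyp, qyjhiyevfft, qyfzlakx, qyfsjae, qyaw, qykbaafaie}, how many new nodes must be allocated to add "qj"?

"q" is already a path in the trie; the remaining "j" must be added.
Each of the 1 remaining characters creates one node.

1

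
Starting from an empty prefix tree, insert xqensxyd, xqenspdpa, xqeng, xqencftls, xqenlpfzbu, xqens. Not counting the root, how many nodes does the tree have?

24

For each word, the new-node count is its length minus the longest prefix already in the trie:
  "xqensxyd" → 8 new (x, q, e, n, s, x, y, d)
  "xqenspdpa" → prefix "xqens" already present; 4 new (p, d, p, a)
  "xqeng" → prefix "xqen" already present; 1 new (g)
  "xqencftls" → prefix "xqen" already present; 5 new (c, f, t, l, s)
  "xqenlpfzbu" → prefix "xqen" already present; 6 new (l, p, f, z, b, u)
  "xqens" → prefix "xqens" already present; 0 new (none)
Total nodes = 8 + 4 + 1 + 5 + 6 + 0 = 24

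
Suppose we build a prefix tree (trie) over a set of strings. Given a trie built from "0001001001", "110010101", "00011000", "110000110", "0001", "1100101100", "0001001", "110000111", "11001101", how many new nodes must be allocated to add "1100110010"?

"1100110" is already a path in the trie; the remaining "010" must be added.
So 10 − 7 = 3 new nodes.

3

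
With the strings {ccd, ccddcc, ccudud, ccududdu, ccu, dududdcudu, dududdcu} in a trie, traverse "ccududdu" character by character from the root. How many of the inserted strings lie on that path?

3

Check each prefix of "ccududdu" against the stored set — each match is an end-marker on the path.
Prefixes of the query that are stored words: "ccu", "ccudud", "ccududdu"
Count: 3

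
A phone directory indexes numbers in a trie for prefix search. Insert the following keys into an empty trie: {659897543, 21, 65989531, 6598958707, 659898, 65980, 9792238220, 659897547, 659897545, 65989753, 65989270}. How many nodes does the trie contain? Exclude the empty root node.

36

Insert word by word; a character creates a node only if that edge doesn't already exist:
  "659897543" → 9 new (6, 5, 9, 8, 9, 7, 5, 4, 3)
  "21" → 2 new (2, 1)
  "65989531" → prefix "65989" already present; 3 new (5, 3, 1)
  "6598958707" → prefix "659895" already present; 4 new (8, 7, 0, 7)
  "659898" → prefix "65989" already present; 1 new (8)
  "65980" → prefix "6598" already present; 1 new (0)
  "9792238220" → 10 new (9, 7, 9, 2, 2, 3, 8, 2, 2, 0)
  "659897547" → prefix "65989754" already present; 1 new (7)
  "659897545" → prefix "65989754" already present; 1 new (5)
  "65989753" → prefix "6598975" already present; 1 new (3)
  "65989270" → prefix "65989" already present; 3 new (2, 7, 0)
Total nodes = 9 + 2 + 3 + 4 + 1 + 1 + 10 + 1 + 1 + 1 + 3 = 36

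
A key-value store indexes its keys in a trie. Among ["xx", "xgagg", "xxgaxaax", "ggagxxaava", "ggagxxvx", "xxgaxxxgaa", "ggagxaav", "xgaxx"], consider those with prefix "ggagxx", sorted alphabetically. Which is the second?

ggagxxvx

Filter for "ggagxx…" and sort: "ggagxxaava", "ggagxxvx"
The 2nd is ggagxxvx.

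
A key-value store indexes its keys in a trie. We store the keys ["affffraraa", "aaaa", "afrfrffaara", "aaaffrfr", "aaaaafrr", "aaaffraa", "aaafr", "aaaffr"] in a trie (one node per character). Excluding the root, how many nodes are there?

Trace insertions, counting only characters that open a new branch:
  "affffraraa" → 10 new (a, f, f, f, f, r, a, r, a, a)
  "aaaa" → prefix "a" already present; 3 new (a, a, a)
  "afrfrffaara" → prefix "af" already present; 9 new (r, f, r, f, f, a, a, r, a)
  "aaaffrfr" → prefix "aaa" already present; 5 new (f, f, r, f, r)
  "aaaaafrr" → prefix "aaaa" already present; 4 new (a, f, r, r)
  "aaaffraa" → prefix "aaaffr" already present; 2 new (a, a)
  "aaafr" → prefix "aaaf" already present; 1 new (r)
  "aaaffr" → prefix "aaaffr" already present; 0 new (none)
Total nodes = 10 + 3 + 9 + 5 + 4 + 2 + 1 + 0 = 34

34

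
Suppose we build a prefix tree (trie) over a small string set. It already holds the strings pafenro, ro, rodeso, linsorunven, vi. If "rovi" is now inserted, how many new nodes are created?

"ro" is already a path in the trie; the remaining "vi" must be added.
New nodes needed: |"rovi"| − 2 = 4 − 2 = 2.

2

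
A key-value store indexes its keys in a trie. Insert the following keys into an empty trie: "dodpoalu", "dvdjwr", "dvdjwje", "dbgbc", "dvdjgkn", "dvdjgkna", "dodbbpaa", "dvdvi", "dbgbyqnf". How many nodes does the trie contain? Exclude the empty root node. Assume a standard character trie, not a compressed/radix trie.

34

For each word, the new-node count is its length minus the longest prefix already in the trie:
  "dodpoalu" → 8 new (d, o, d, p, o, a, l, u)
  "dvdjwr" → prefix "d" already present; 5 new (v, d, j, w, r)
  "dvdjwje" → prefix "dvdjw" already present; 2 new (j, e)
  "dbgbc" → prefix "d" already present; 4 new (b, g, b, c)
  "dvdjgkn" → prefix "dvdj" already present; 3 new (g, k, n)
  "dvdjgkna" → prefix "dvdjgkn" already present; 1 new (a)
  "dodbbpaa" → prefix "dod" already present; 5 new (b, b, p, a, a)
  "dvdvi" → prefix "dvd" already present; 2 new (v, i)
  "dbgbyqnf" → prefix "dbgb" already present; 4 new (y, q, n, f)
Total nodes = 8 + 5 + 2 + 4 + 3 + 1 + 5 + 2 + 4 = 34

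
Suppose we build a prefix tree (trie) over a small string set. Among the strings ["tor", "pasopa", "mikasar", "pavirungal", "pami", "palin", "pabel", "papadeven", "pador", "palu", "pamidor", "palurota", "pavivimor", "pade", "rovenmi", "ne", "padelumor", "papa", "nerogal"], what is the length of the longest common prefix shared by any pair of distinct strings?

4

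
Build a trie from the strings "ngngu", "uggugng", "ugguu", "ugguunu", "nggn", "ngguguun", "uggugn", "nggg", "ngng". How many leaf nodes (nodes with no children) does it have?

6

A leaf is a node with no children — equivalently, the end of a word that is not a proper prefix of any other stored word.
Those words: "nggg", "nggn", "ngguguun", "ngngu", "uggugng", "ugguunu"
Leaf count: 6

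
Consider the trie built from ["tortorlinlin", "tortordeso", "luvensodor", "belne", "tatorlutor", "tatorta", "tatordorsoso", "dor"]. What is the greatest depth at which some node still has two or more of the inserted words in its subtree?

6

Look for the deepest trie node that still has at least two words in its subtree.
e.g. "tortordeso" and "tortorlinlin" share the prefix "tortor" of length 6; no pair shares a longer one.
Longest shared-prefix length: 6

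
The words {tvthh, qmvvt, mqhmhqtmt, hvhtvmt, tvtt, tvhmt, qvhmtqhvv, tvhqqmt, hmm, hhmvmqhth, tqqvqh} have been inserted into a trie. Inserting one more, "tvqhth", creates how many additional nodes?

The longest prefix of "tvqhth" already in the trie is "tv" (length 2).
New nodes needed: |"tvqhth"| − 2 = 6 − 2 = 4.

4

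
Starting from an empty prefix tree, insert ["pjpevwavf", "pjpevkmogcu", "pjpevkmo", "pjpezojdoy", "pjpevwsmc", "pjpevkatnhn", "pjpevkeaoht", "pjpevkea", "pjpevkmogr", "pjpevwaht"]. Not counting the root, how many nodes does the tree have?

37

For each word, the new-node count is its length minus the longest prefix already in the trie:
  "pjpevwavf" → 9 new (p, j, p, e, v, w, a, v, f)
  "pjpevkmogcu" → prefix "pjpev" already present; 6 new (k, m, o, g, c, u)
  "pjpevkmo" → prefix "pjpevkmo" already present; 0 new (none)
  "pjpezojdoy" → prefix "pjpe" already present; 6 new (z, o, j, d, o, y)
  "pjpevwsmc" → prefix "pjpevw" already present; 3 new (s, m, c)
  "pjpevkatnhn" → prefix "pjpevk" already present; 5 new (a, t, n, h, n)
  "pjpevkeaoht" → prefix "pjpevk" already present; 5 new (e, a, o, h, t)
  "pjpevkea" → prefix "pjpevkea" already present; 0 new (none)
  "pjpevkmogr" → prefix "pjpevkmog" already present; 1 new (r)
  "pjpevwaht" → prefix "pjpevwa" already present; 2 new (h, t)
Total nodes = 9 + 6 + 0 + 6 + 3 + 5 + 5 + 0 + 1 + 2 = 37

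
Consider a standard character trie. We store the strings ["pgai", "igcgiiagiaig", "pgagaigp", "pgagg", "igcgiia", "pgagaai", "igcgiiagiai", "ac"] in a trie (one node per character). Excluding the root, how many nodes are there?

26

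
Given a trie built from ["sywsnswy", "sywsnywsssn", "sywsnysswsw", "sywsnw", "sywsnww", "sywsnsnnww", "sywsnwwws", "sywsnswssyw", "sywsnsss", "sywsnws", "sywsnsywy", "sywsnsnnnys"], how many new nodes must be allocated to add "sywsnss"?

0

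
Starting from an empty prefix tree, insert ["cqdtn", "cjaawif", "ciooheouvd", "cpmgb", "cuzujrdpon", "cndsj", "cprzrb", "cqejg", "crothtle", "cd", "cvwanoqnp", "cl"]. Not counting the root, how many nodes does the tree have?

61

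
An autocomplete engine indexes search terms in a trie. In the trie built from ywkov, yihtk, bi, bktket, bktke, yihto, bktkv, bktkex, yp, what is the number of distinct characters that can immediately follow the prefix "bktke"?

2

Walk "bktke" from the root, arriving at one node.
Distinct next characters after "bktke": t, x.
That node has 2 child edges.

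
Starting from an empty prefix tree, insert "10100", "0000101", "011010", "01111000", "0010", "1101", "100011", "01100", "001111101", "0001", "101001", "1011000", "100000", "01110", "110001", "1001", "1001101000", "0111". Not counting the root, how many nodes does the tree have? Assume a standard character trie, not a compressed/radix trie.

57

For each word, the new-node count is its length minus the longest prefix already in the trie:
  "10100" → 5 new (1, 0, 1, 0, 0)
  "0000101" → 7 new (0, 0, 0, 0, 1, 0, 1)
  "011010" → prefix "0" already present; 5 new (1, 1, 0, 1, 0)
  "01111000" → prefix "011" already present; 5 new (1, 1, 0, 0, 0)
  "0010" → prefix "00" already present; 2 new (1, 0)
  "1101" → prefix "1" already present; 3 new (1, 0, 1)
  "100011" → prefix "10" already present; 4 new (0, 0, 1, 1)
  "01100" → prefix "0110" already present; 1 new (0)
  "001111101" → prefix "001" already present; 6 new (1, 1, 1, 1, 0, 1)
  "0001" → prefix "000" already present; 1 new (1)
  "101001" → prefix "10100" already present; 1 new (1)
  "1011000" → prefix "101" already present; 4 new (1, 0, 0, 0)
  "100000" → prefix "1000" already present; 2 new (0, 0)
  "01110" → prefix "0111" already present; 1 new (0)
  "110001" → prefix "110" already present; 3 new (0, 0, 1)
  "1001" → prefix "100" already present; 1 new (1)
  "1001101000" → prefix "1001" already present; 6 new (1, 0, 1, 0, 0, 0)
  "0111" → prefix "0111" already present; 0 new (none)
Total nodes = 5 + 7 + 5 + 5 + 2 + 3 + 4 + 1 + 6 + 1 + 1 + 4 + 2 + 1 + 3 + 1 + 6 + 0 = 57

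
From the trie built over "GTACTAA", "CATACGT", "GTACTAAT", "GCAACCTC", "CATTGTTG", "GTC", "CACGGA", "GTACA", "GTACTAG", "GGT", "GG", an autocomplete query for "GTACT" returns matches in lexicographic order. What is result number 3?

DFS of the "GTACT" subtree visits, in order: "GTACTAA", "GTACTAAT", "GTACTAG"
The 3rd is GTACTAG.

GTACTAG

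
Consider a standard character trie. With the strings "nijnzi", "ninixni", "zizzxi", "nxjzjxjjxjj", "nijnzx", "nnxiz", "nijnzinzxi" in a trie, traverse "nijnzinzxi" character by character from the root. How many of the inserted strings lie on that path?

2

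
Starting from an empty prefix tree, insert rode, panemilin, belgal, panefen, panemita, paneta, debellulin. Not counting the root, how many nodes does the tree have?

Trace insertions, counting only characters that open a new branch:
  "rode" → 4 new (r, o, d, e)
  "panemilin" → 9 new (p, a, n, e, m, i, l, i, n)
  "belgal" → 6 new (b, e, l, g, a, l)
  "panefen" → prefix "pane" already present; 3 new (f, e, n)
  "panemita" → prefix "panemi" already present; 2 new (t, a)
  "paneta" → prefix "pane" already present; 2 new (t, a)
  "debellulin" → 10 new (d, e, b, e, l, l, u, l, i, n)
Total nodes = 4 + 9 + 6 + 3 + 2 + 2 + 10 = 36

36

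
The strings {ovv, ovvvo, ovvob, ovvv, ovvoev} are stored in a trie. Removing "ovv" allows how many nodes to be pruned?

Walk "ovv" from the leaf back toward the root, removing each node that no remaining word uses.
Every node on "ovv" is still needed (e.g. by "ovvvo"), so nothing is freed.
Nodes removed: 0

0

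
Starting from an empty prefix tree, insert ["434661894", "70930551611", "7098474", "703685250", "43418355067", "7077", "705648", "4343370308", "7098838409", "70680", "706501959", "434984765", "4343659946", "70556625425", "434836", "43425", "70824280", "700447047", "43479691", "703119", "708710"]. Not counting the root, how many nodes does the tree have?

116

Count nodes per top-level branch (shared prefixes stored once):
  '4'-branch (43418355067, 43425, 4343370308, 4343659946, 434661894, 43479691, 434836, 434984765): 46 nodes
  '7'-branch (700447047, 703119, 703685250, 70556625425, 705648, 706501959, 70680, 7077, 70824280, 708710, 70930551611, 7098474, 7098838409): 70 nodes
Sum: 116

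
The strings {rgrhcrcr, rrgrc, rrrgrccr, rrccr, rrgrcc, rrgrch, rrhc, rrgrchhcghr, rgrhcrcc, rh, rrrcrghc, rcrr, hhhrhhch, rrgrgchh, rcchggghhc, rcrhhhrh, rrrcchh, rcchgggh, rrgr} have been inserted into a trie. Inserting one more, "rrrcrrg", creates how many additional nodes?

Walking "rrrcrrg" from the root, the first 5 characters ("rrrcr") follow existing edges; "r" is the first miss.
So 7 − 5 = 2 new nodes.

2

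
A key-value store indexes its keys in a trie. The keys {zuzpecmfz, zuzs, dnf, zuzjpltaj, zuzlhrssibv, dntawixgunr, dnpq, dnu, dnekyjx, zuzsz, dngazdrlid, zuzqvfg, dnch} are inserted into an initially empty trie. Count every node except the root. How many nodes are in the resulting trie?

Count nodes per top-level branch (shared prefixes stored once):
  'd'-branch (dnch, dnekyjx, dnf, dngazdrlid, dnpq, dntawixgunr, dnu): 30 nodes
  'z'-branch (zuzjpltaj, zuzlhrssibv, zuzpecmfz, zuzqvfg, zuzs, zuzsz): 29 nodes
Sum: 59

59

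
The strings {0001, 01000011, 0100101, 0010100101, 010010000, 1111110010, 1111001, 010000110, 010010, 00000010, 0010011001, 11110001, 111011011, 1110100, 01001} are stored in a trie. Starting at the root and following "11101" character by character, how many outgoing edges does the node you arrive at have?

The children of the "11101" node are the distinct next characters among strings starting with "11101".
Distinct next characters after "11101": 0, 1.
That node has 2 child edges.

2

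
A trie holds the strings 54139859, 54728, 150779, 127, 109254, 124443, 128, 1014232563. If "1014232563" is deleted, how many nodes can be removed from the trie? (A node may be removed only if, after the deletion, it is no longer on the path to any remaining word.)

8

Walk "1014232563" from the leaf back toward the root, removing each node that no remaining word uses.
The suffix "14232563" (8 nodes) is used only by "1014232563"; the node for "10" still has the child "9", so pruning stops there.
Nodes removed: 8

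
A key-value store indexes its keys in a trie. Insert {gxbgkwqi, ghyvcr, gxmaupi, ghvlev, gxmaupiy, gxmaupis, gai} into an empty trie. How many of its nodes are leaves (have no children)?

Leaves are exactly the stored words that no other stored word extends.
Those words: "gai", "ghvlev", "ghyvcr", "gxbgkwqi", "gxmaupis", "gxmaupiy"
Leaf count: 6

6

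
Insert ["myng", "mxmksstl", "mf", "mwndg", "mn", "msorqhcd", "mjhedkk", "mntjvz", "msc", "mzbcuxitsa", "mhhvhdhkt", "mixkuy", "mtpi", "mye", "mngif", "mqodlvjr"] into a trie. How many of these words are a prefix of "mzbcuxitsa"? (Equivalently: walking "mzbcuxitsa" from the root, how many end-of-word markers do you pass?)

1

Traverse "mzbcuxitsa" character by character; count nodes along the way that are marked as word ends.
Prefixes of the query that are stored words: "mzbcuxitsa"
Count: 1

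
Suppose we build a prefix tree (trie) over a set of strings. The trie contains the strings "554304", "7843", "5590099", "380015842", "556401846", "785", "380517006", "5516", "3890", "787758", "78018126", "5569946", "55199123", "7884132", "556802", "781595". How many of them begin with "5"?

7

Filter for entries beginning with "5":
Words under "5": 5516, 55199123, 554304, 556401846, 556802, 5569946, 5590099
Count: 7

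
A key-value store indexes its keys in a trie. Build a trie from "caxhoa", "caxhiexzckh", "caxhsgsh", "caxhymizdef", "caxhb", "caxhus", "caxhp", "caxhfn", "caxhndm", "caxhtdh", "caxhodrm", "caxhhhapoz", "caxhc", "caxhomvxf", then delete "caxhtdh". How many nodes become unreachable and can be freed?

3

A node on "caxhtdh"'s path can go only if nothing else ends at it or branches off below it.
The suffix "tdh" (3 nodes) is used only by "caxhtdh"; the node for "caxh" still has the child "o", so pruning stops there.
Nodes removed: 3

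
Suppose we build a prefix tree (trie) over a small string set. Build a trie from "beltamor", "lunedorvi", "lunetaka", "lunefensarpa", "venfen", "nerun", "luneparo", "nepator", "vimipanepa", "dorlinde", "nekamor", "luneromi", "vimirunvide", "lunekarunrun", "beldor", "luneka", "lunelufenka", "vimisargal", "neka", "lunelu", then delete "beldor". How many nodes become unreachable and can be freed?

A node on "beldor"'s path can go only if nothing else ends at it or branches off below it.
The suffix "dor" (3 nodes) is used only by "beldor"; the node for "bel" still has the child "t", so pruning stops there.
Nodes removed: 3

3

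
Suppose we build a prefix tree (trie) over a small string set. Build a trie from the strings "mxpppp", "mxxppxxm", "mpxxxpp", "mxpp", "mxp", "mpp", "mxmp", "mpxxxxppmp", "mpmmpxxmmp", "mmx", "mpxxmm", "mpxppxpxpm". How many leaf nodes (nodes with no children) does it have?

Leaves are exactly the stored words that no other stored word extends.
Those words: "mmx", "mpmmpxxmmp", "mpp", "mpxppxpxpm", "mpxxmm", "mpxxxpp", "mpxxxxppmp", "mxmp", "mxpppp", "mxxppxxm"
Leaf count: 10

10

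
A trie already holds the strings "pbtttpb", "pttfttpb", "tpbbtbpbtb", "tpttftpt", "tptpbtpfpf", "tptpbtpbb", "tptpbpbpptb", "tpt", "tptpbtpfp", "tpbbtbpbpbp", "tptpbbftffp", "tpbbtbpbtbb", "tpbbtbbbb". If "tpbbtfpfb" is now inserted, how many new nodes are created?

The longest prefix of "tpbbtfpfb" already in the trie is "tpbbt" (length 5).
So 9 − 5 = 4 new nodes.

4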